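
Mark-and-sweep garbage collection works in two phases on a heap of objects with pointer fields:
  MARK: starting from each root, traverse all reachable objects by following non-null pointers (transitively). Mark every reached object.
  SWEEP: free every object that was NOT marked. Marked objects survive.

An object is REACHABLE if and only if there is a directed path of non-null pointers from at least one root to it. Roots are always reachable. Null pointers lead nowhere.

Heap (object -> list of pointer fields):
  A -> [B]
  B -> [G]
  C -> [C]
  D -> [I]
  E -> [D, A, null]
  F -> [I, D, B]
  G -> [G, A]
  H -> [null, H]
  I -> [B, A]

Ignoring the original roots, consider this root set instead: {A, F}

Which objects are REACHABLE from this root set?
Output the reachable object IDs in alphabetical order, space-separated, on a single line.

Answer: A B D F G I

Derivation:
Roots: A F
Mark A: refs=B, marked=A
Mark F: refs=I D B, marked=A F
Mark B: refs=G, marked=A B F
Mark I: refs=B A, marked=A B F I
Mark D: refs=I, marked=A B D F I
Mark G: refs=G A, marked=A B D F G I
Unmarked (collected): C E H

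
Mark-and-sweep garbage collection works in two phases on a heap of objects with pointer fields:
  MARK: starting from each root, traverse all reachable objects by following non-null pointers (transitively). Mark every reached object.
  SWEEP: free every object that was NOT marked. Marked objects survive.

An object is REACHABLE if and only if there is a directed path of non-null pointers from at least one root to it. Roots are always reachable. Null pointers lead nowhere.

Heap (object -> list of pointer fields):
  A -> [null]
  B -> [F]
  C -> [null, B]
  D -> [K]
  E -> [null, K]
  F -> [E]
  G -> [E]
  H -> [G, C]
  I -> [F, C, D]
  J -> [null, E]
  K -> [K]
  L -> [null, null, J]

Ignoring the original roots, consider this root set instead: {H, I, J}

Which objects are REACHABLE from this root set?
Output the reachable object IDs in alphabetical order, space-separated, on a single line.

Answer: B C D E F G H I J K

Derivation:
Roots: H I J
Mark H: refs=G C, marked=H
Mark I: refs=F C D, marked=H I
Mark J: refs=null E, marked=H I J
Mark G: refs=E, marked=G H I J
Mark C: refs=null B, marked=C G H I J
Mark F: refs=E, marked=C F G H I J
Mark D: refs=K, marked=C D F G H I J
Mark E: refs=null K, marked=C D E F G H I J
Mark B: refs=F, marked=B C D E F G H I J
Mark K: refs=K, marked=B C D E F G H I J K
Unmarked (collected): A L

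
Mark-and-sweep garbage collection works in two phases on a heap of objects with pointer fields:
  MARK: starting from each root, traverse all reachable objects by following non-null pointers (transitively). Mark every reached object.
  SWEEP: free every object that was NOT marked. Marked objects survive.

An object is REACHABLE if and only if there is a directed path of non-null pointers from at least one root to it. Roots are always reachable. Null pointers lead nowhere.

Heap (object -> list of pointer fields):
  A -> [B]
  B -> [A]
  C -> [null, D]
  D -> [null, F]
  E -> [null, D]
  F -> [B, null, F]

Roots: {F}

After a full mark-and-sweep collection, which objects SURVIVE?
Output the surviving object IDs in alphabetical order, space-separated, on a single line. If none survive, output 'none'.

Roots: F
Mark F: refs=B null F, marked=F
Mark B: refs=A, marked=B F
Mark A: refs=B, marked=A B F
Unmarked (collected): C D E

Answer: A B F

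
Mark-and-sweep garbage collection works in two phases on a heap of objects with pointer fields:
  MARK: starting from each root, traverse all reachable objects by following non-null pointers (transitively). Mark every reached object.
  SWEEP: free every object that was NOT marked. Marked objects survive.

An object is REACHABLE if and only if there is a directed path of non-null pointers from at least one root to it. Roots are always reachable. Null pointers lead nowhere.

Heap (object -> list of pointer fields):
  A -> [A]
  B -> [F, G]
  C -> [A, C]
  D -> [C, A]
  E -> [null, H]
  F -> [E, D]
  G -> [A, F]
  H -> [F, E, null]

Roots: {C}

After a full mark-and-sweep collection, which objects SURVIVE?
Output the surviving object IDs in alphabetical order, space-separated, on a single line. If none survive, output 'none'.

Answer: A C

Derivation:
Roots: C
Mark C: refs=A C, marked=C
Mark A: refs=A, marked=A C
Unmarked (collected): B D E F G H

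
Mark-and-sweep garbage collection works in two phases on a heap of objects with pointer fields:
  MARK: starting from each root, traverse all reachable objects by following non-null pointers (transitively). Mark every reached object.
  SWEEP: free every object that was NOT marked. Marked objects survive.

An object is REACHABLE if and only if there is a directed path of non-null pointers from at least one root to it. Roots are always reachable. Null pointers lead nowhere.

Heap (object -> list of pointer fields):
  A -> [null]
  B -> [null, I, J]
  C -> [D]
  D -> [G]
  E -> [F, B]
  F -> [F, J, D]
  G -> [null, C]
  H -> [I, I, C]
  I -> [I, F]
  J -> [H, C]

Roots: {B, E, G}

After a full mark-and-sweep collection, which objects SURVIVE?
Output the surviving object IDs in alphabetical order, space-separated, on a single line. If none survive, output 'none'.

Roots: B E G
Mark B: refs=null I J, marked=B
Mark E: refs=F B, marked=B E
Mark G: refs=null C, marked=B E G
Mark I: refs=I F, marked=B E G I
Mark J: refs=H C, marked=B E G I J
Mark F: refs=F J D, marked=B E F G I J
Mark C: refs=D, marked=B C E F G I J
Mark H: refs=I I C, marked=B C E F G H I J
Mark D: refs=G, marked=B C D E F G H I J
Unmarked (collected): A

Answer: B C D E F G H I J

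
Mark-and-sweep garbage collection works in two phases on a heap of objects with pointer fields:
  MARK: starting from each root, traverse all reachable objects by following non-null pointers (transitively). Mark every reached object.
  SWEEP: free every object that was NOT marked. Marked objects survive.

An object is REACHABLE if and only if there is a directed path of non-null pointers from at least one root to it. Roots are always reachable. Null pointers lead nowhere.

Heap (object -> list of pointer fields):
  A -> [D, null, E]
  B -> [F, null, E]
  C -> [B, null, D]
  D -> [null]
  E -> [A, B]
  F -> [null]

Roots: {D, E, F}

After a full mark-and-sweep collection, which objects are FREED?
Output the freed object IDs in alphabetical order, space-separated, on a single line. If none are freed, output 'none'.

Roots: D E F
Mark D: refs=null, marked=D
Mark E: refs=A B, marked=D E
Mark F: refs=null, marked=D E F
Mark A: refs=D null E, marked=A D E F
Mark B: refs=F null E, marked=A B D E F
Unmarked (collected): C

Answer: C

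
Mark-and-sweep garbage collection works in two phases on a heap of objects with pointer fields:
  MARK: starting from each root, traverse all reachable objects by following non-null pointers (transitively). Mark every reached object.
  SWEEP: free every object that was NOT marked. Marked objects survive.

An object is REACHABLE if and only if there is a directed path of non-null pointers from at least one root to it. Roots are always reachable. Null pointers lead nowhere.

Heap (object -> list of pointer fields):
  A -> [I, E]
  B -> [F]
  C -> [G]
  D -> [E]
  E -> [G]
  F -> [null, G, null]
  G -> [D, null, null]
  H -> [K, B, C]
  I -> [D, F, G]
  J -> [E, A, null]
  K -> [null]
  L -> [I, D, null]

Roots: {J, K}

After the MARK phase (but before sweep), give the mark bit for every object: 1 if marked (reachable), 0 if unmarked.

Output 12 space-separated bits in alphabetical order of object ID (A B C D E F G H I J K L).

Roots: J K
Mark J: refs=E A null, marked=J
Mark K: refs=null, marked=J K
Mark E: refs=G, marked=E J K
Mark A: refs=I E, marked=A E J K
Mark G: refs=D null null, marked=A E G J K
Mark I: refs=D F G, marked=A E G I J K
Mark D: refs=E, marked=A D E G I J K
Mark F: refs=null G null, marked=A D E F G I J K
Unmarked (collected): B C H L

Answer: 1 0 0 1 1 1 1 0 1 1 1 0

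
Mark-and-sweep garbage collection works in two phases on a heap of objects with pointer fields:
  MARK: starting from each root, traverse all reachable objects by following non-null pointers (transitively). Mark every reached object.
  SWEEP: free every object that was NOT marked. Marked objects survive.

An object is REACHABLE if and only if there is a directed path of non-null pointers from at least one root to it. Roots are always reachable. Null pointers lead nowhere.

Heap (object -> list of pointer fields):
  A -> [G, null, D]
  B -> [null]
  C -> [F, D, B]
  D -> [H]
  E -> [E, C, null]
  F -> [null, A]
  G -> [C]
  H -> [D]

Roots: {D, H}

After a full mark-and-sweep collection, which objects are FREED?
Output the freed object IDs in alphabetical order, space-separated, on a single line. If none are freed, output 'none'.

Roots: D H
Mark D: refs=H, marked=D
Mark H: refs=D, marked=D H
Unmarked (collected): A B C E F G

Answer: A B C E F G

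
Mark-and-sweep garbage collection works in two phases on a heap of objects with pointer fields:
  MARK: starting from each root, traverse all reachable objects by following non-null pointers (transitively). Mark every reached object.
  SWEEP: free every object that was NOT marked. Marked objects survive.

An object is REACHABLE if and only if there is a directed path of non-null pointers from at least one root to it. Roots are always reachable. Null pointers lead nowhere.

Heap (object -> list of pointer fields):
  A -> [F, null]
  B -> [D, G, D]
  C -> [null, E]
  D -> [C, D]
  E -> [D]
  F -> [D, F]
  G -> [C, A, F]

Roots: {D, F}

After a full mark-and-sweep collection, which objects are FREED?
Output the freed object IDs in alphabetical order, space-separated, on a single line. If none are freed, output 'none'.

Answer: A B G

Derivation:
Roots: D F
Mark D: refs=C D, marked=D
Mark F: refs=D F, marked=D F
Mark C: refs=null E, marked=C D F
Mark E: refs=D, marked=C D E F
Unmarked (collected): A B G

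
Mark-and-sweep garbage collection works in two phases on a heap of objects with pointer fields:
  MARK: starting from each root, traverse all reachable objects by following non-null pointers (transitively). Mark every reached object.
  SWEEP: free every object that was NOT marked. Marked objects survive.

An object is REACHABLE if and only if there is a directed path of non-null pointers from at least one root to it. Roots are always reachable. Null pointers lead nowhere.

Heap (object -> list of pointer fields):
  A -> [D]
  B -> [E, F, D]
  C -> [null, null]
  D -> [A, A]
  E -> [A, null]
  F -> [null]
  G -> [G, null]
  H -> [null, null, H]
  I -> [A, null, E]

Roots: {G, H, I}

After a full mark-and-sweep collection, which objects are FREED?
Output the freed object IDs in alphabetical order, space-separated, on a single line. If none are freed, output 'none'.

Roots: G H I
Mark G: refs=G null, marked=G
Mark H: refs=null null H, marked=G H
Mark I: refs=A null E, marked=G H I
Mark A: refs=D, marked=A G H I
Mark E: refs=A null, marked=A E G H I
Mark D: refs=A A, marked=A D E G H I
Unmarked (collected): B C F

Answer: B C F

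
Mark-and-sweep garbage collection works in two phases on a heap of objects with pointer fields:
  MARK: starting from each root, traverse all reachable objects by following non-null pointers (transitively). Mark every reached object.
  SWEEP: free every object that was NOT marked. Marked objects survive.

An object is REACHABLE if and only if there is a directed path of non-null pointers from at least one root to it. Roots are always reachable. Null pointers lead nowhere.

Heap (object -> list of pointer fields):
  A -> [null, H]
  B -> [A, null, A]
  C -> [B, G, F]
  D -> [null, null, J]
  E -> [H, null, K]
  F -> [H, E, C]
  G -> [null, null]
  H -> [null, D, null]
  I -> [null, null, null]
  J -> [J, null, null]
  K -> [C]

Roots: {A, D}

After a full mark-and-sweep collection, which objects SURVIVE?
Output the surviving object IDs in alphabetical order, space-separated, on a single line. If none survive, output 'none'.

Answer: A D H J

Derivation:
Roots: A D
Mark A: refs=null H, marked=A
Mark D: refs=null null J, marked=A D
Mark H: refs=null D null, marked=A D H
Mark J: refs=J null null, marked=A D H J
Unmarked (collected): B C E F G I K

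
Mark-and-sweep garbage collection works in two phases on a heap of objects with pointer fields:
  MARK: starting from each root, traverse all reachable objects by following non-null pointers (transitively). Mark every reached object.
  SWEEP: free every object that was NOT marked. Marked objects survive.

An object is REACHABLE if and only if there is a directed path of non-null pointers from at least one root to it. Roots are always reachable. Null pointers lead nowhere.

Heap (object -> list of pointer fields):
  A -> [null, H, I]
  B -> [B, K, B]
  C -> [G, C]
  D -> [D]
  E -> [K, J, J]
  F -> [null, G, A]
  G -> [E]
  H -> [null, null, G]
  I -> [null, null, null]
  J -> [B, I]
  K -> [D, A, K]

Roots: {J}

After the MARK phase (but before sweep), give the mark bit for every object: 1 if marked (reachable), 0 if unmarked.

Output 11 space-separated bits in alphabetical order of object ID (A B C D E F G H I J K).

Roots: J
Mark J: refs=B I, marked=J
Mark B: refs=B K B, marked=B J
Mark I: refs=null null null, marked=B I J
Mark K: refs=D A K, marked=B I J K
Mark D: refs=D, marked=B D I J K
Mark A: refs=null H I, marked=A B D I J K
Mark H: refs=null null G, marked=A B D H I J K
Mark G: refs=E, marked=A B D G H I J K
Mark E: refs=K J J, marked=A B D E G H I J K
Unmarked (collected): C F

Answer: 1 1 0 1 1 0 1 1 1 1 1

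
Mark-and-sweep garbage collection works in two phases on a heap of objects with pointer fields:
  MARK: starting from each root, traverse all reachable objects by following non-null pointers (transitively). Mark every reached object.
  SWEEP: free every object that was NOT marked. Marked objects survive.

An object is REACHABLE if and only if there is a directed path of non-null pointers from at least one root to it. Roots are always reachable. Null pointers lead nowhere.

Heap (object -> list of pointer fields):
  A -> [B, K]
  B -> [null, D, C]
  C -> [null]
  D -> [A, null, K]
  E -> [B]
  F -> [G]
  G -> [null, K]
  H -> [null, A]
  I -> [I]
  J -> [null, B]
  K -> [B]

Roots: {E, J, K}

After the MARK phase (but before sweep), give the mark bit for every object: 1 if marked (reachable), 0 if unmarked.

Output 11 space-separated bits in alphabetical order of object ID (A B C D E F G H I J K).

Roots: E J K
Mark E: refs=B, marked=E
Mark J: refs=null B, marked=E J
Mark K: refs=B, marked=E J K
Mark B: refs=null D C, marked=B E J K
Mark D: refs=A null K, marked=B D E J K
Mark C: refs=null, marked=B C D E J K
Mark A: refs=B K, marked=A B C D E J K
Unmarked (collected): F G H I

Answer: 1 1 1 1 1 0 0 0 0 1 1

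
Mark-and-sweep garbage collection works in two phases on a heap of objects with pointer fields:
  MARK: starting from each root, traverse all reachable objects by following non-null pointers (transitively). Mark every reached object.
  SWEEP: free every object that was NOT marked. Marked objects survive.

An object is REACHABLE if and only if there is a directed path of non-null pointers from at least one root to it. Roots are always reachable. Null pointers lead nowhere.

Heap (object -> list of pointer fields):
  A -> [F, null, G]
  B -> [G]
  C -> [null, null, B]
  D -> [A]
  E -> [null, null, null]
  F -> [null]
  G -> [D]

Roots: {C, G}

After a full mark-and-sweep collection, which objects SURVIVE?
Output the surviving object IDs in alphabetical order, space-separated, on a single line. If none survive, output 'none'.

Roots: C G
Mark C: refs=null null B, marked=C
Mark G: refs=D, marked=C G
Mark B: refs=G, marked=B C G
Mark D: refs=A, marked=B C D G
Mark A: refs=F null G, marked=A B C D G
Mark F: refs=null, marked=A B C D F G
Unmarked (collected): E

Answer: A B C D F G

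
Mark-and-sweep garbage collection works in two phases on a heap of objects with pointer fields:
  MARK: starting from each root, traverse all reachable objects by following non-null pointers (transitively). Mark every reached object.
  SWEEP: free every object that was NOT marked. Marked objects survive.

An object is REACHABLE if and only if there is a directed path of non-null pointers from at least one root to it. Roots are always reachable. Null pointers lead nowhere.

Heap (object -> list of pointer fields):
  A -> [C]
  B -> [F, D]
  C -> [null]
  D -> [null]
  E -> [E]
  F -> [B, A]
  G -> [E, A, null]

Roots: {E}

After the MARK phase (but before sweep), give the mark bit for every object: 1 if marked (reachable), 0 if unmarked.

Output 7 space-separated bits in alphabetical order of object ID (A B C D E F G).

Roots: E
Mark E: refs=E, marked=E
Unmarked (collected): A B C D F G

Answer: 0 0 0 0 1 0 0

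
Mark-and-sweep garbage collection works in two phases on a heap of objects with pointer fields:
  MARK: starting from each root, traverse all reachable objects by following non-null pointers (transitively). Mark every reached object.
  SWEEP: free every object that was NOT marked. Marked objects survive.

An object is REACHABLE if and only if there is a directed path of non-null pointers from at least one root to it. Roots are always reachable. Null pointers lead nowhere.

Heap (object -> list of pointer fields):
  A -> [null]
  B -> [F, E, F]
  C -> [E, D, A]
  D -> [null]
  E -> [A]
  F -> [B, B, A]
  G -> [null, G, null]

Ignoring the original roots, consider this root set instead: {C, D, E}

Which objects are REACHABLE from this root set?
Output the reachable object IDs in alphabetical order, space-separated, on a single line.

Roots: C D E
Mark C: refs=E D A, marked=C
Mark D: refs=null, marked=C D
Mark E: refs=A, marked=C D E
Mark A: refs=null, marked=A C D E
Unmarked (collected): B F G

Answer: A C D E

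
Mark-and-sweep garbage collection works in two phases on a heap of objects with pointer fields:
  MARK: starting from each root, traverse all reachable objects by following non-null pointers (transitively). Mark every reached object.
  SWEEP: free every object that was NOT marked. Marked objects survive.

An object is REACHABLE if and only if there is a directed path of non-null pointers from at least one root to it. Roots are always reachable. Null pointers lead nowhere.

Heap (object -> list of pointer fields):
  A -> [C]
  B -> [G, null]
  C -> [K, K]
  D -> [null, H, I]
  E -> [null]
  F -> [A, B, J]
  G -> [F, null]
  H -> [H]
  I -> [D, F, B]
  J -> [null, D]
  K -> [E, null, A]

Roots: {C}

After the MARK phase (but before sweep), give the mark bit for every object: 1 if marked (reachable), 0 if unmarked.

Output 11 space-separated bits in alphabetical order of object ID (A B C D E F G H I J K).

Roots: C
Mark C: refs=K K, marked=C
Mark K: refs=E null A, marked=C K
Mark E: refs=null, marked=C E K
Mark A: refs=C, marked=A C E K
Unmarked (collected): B D F G H I J

Answer: 1 0 1 0 1 0 0 0 0 0 1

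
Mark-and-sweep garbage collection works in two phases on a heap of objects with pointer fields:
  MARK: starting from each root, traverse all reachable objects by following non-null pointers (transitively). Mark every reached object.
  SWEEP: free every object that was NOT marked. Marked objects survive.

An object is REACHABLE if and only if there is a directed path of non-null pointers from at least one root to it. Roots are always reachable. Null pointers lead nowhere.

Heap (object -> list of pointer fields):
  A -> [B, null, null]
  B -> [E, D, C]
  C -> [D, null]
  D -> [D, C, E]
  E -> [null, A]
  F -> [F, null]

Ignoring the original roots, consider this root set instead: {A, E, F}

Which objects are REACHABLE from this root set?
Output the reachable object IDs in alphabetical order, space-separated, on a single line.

Answer: A B C D E F

Derivation:
Roots: A E F
Mark A: refs=B null null, marked=A
Mark E: refs=null A, marked=A E
Mark F: refs=F null, marked=A E F
Mark B: refs=E D C, marked=A B E F
Mark D: refs=D C E, marked=A B D E F
Mark C: refs=D null, marked=A B C D E F
Unmarked (collected): (none)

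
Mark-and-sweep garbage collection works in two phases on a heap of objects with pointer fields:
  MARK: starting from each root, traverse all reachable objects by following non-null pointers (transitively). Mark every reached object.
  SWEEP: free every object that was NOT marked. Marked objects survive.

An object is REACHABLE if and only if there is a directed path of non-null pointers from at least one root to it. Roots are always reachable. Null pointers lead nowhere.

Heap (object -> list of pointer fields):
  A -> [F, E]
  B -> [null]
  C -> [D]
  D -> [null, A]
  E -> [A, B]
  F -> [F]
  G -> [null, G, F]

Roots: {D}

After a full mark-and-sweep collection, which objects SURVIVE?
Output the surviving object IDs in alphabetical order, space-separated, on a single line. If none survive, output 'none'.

Answer: A B D E F

Derivation:
Roots: D
Mark D: refs=null A, marked=D
Mark A: refs=F E, marked=A D
Mark F: refs=F, marked=A D F
Mark E: refs=A B, marked=A D E F
Mark B: refs=null, marked=A B D E F
Unmarked (collected): C G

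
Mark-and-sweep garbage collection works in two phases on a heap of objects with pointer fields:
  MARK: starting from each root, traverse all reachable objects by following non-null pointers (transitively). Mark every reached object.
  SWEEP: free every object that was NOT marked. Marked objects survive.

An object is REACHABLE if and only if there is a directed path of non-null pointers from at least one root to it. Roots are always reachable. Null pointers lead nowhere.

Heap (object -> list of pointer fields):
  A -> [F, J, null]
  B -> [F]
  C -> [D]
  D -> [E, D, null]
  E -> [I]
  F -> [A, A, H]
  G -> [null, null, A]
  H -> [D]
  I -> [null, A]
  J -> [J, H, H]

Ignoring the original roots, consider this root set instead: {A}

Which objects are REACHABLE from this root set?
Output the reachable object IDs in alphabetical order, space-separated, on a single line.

Roots: A
Mark A: refs=F J null, marked=A
Mark F: refs=A A H, marked=A F
Mark J: refs=J H H, marked=A F J
Mark H: refs=D, marked=A F H J
Mark D: refs=E D null, marked=A D F H J
Mark E: refs=I, marked=A D E F H J
Mark I: refs=null A, marked=A D E F H I J
Unmarked (collected): B C G

Answer: A D E F H I J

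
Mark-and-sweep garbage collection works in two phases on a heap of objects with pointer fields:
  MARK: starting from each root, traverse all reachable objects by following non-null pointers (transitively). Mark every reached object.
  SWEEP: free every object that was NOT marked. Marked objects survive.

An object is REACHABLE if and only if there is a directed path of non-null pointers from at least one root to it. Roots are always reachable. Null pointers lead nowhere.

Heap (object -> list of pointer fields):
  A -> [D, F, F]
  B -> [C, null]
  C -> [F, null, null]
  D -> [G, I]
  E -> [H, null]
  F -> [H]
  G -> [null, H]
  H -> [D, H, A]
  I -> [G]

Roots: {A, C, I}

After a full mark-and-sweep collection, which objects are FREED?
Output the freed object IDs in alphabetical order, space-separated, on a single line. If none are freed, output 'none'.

Answer: B E

Derivation:
Roots: A C I
Mark A: refs=D F F, marked=A
Mark C: refs=F null null, marked=A C
Mark I: refs=G, marked=A C I
Mark D: refs=G I, marked=A C D I
Mark F: refs=H, marked=A C D F I
Mark G: refs=null H, marked=A C D F G I
Mark H: refs=D H A, marked=A C D F G H I
Unmarked (collected): B E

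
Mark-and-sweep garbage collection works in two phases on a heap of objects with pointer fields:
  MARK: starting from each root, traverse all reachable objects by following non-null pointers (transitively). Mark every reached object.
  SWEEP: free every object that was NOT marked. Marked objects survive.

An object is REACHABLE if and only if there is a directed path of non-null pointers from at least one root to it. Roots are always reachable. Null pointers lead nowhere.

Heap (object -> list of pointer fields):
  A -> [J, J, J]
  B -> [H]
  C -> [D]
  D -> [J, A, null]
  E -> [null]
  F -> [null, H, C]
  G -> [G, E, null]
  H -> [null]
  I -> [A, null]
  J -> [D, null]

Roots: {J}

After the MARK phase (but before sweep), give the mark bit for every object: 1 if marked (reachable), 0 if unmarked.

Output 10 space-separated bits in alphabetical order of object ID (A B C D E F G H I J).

Answer: 1 0 0 1 0 0 0 0 0 1

Derivation:
Roots: J
Mark J: refs=D null, marked=J
Mark D: refs=J A null, marked=D J
Mark A: refs=J J J, marked=A D J
Unmarked (collected): B C E F G H I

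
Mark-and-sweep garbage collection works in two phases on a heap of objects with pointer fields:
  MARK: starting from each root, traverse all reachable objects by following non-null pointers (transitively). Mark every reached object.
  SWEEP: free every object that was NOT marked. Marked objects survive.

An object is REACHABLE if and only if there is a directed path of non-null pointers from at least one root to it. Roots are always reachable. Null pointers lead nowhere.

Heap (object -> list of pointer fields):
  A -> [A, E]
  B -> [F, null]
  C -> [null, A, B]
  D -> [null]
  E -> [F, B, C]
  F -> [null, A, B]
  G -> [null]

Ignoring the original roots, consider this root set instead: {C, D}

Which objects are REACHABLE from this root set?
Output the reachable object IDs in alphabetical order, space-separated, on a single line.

Roots: C D
Mark C: refs=null A B, marked=C
Mark D: refs=null, marked=C D
Mark A: refs=A E, marked=A C D
Mark B: refs=F null, marked=A B C D
Mark E: refs=F B C, marked=A B C D E
Mark F: refs=null A B, marked=A B C D E F
Unmarked (collected): G

Answer: A B C D E F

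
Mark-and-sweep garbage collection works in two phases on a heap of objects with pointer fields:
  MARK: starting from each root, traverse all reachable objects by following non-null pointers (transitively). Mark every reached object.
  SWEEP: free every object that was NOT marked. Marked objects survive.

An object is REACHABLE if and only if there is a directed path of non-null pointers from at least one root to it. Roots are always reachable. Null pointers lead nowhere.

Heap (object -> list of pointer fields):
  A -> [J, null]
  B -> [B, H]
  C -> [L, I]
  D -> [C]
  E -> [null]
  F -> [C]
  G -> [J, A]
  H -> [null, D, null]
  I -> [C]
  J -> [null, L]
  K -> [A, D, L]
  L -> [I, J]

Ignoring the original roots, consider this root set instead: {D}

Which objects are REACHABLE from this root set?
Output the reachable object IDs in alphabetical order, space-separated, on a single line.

Roots: D
Mark D: refs=C, marked=D
Mark C: refs=L I, marked=C D
Mark L: refs=I J, marked=C D L
Mark I: refs=C, marked=C D I L
Mark J: refs=null L, marked=C D I J L
Unmarked (collected): A B E F G H K

Answer: C D I J L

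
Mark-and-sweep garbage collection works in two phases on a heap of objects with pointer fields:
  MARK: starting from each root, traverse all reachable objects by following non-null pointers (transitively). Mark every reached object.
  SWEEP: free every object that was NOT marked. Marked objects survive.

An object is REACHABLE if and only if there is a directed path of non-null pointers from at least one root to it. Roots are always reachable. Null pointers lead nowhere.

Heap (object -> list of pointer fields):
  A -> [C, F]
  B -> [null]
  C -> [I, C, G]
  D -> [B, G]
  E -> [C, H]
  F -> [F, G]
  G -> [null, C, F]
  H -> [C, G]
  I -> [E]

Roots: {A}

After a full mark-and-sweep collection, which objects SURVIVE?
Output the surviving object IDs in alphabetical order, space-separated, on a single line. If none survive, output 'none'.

Roots: A
Mark A: refs=C F, marked=A
Mark C: refs=I C G, marked=A C
Mark F: refs=F G, marked=A C F
Mark I: refs=E, marked=A C F I
Mark G: refs=null C F, marked=A C F G I
Mark E: refs=C H, marked=A C E F G I
Mark H: refs=C G, marked=A C E F G H I
Unmarked (collected): B D

Answer: A C E F G H I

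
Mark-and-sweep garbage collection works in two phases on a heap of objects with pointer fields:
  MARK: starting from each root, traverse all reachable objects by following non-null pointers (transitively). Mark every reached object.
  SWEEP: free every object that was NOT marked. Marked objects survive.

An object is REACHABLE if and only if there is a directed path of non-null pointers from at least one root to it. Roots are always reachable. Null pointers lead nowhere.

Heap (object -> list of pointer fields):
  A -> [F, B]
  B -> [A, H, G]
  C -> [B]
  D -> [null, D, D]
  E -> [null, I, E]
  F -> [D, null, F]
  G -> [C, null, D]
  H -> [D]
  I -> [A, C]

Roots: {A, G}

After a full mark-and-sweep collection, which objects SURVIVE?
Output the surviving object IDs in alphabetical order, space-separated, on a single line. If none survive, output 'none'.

Answer: A B C D F G H

Derivation:
Roots: A G
Mark A: refs=F B, marked=A
Mark G: refs=C null D, marked=A G
Mark F: refs=D null F, marked=A F G
Mark B: refs=A H G, marked=A B F G
Mark C: refs=B, marked=A B C F G
Mark D: refs=null D D, marked=A B C D F G
Mark H: refs=D, marked=A B C D F G H
Unmarked (collected): E I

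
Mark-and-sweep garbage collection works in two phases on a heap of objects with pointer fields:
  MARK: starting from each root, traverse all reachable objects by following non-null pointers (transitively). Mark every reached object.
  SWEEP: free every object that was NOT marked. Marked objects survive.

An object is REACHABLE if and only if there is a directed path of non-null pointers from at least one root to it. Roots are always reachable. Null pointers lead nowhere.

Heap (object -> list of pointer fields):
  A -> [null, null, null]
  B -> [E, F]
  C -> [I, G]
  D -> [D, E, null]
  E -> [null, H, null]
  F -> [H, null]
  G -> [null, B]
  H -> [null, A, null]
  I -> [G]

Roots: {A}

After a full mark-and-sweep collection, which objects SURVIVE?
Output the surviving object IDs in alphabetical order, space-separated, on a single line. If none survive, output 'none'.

Answer: A

Derivation:
Roots: A
Mark A: refs=null null null, marked=A
Unmarked (collected): B C D E F G H I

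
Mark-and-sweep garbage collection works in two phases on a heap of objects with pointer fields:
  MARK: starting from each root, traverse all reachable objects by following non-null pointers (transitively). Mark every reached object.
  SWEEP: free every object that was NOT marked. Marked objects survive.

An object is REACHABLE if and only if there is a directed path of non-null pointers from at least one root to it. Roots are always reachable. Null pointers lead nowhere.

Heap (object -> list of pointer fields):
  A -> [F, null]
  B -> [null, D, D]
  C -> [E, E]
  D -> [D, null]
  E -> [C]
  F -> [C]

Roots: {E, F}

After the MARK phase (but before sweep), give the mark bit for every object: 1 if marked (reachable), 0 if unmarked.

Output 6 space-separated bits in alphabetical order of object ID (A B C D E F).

Answer: 0 0 1 0 1 1

Derivation:
Roots: E F
Mark E: refs=C, marked=E
Mark F: refs=C, marked=E F
Mark C: refs=E E, marked=C E F
Unmarked (collected): A B D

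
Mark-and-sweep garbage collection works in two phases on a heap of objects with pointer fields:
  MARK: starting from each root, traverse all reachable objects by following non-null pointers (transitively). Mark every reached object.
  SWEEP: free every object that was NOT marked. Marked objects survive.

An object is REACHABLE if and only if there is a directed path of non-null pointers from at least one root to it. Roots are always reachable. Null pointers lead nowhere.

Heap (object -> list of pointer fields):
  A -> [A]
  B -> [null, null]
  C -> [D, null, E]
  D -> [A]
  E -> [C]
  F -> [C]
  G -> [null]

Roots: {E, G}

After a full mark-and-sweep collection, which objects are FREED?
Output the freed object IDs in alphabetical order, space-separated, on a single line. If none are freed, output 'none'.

Answer: B F

Derivation:
Roots: E G
Mark E: refs=C, marked=E
Mark G: refs=null, marked=E G
Mark C: refs=D null E, marked=C E G
Mark D: refs=A, marked=C D E G
Mark A: refs=A, marked=A C D E G
Unmarked (collected): B F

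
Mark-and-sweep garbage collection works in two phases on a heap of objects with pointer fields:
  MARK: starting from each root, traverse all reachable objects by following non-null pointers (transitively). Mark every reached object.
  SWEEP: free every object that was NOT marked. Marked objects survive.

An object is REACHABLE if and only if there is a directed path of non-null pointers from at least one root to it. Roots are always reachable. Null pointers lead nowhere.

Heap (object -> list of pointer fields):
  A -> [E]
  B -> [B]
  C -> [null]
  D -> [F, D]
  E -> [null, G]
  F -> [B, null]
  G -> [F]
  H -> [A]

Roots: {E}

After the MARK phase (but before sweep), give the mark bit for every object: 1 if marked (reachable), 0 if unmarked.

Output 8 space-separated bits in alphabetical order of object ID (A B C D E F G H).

Roots: E
Mark E: refs=null G, marked=E
Mark G: refs=F, marked=E G
Mark F: refs=B null, marked=E F G
Mark B: refs=B, marked=B E F G
Unmarked (collected): A C D H

Answer: 0 1 0 0 1 1 1 0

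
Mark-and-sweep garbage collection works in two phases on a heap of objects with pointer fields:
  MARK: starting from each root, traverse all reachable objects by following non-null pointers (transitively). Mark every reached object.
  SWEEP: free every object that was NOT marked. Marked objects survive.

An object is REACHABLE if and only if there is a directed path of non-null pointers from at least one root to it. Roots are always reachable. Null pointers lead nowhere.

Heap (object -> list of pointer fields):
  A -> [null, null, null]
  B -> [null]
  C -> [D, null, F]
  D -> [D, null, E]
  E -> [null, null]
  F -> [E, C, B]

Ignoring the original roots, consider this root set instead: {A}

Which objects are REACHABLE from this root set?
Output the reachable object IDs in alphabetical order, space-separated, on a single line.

Answer: A

Derivation:
Roots: A
Mark A: refs=null null null, marked=A
Unmarked (collected): B C D E F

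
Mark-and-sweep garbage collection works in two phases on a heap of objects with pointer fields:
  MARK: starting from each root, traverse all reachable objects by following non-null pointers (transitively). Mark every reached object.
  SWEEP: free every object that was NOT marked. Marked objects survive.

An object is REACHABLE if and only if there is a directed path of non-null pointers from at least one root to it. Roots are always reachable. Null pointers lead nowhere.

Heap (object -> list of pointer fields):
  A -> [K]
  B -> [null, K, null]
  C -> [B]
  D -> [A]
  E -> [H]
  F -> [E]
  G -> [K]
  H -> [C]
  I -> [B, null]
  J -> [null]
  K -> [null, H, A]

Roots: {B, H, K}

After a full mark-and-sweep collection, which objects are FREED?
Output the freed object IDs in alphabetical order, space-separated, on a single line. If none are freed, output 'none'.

Roots: B H K
Mark B: refs=null K null, marked=B
Mark H: refs=C, marked=B H
Mark K: refs=null H A, marked=B H K
Mark C: refs=B, marked=B C H K
Mark A: refs=K, marked=A B C H K
Unmarked (collected): D E F G I J

Answer: D E F G I J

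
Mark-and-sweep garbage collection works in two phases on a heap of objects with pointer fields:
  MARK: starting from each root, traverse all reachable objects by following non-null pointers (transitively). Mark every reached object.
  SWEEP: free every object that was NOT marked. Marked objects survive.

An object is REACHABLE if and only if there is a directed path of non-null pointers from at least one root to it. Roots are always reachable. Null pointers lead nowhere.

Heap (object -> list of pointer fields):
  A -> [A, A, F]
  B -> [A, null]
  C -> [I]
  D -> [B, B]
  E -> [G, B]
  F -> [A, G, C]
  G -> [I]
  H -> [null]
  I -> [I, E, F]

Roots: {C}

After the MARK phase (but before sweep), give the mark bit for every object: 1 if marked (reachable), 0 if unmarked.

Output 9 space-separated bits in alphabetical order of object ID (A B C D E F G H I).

Roots: C
Mark C: refs=I, marked=C
Mark I: refs=I E F, marked=C I
Mark E: refs=G B, marked=C E I
Mark F: refs=A G C, marked=C E F I
Mark G: refs=I, marked=C E F G I
Mark B: refs=A null, marked=B C E F G I
Mark A: refs=A A F, marked=A B C E F G I
Unmarked (collected): D H

Answer: 1 1 1 0 1 1 1 0 1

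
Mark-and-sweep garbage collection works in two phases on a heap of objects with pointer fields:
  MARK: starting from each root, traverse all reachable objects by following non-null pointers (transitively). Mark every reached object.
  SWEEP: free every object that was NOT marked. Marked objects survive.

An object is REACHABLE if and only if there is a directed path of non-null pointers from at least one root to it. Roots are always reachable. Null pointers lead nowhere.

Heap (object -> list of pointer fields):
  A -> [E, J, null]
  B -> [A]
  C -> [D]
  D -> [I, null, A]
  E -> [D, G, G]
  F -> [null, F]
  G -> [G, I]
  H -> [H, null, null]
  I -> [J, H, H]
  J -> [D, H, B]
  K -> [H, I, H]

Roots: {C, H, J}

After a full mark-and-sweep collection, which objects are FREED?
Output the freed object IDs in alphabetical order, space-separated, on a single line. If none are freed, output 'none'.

Roots: C H J
Mark C: refs=D, marked=C
Mark H: refs=H null null, marked=C H
Mark J: refs=D H B, marked=C H J
Mark D: refs=I null A, marked=C D H J
Mark B: refs=A, marked=B C D H J
Mark I: refs=J H H, marked=B C D H I J
Mark A: refs=E J null, marked=A B C D H I J
Mark E: refs=D G G, marked=A B C D E H I J
Mark G: refs=G I, marked=A B C D E G H I J
Unmarked (collected): F K

Answer: F K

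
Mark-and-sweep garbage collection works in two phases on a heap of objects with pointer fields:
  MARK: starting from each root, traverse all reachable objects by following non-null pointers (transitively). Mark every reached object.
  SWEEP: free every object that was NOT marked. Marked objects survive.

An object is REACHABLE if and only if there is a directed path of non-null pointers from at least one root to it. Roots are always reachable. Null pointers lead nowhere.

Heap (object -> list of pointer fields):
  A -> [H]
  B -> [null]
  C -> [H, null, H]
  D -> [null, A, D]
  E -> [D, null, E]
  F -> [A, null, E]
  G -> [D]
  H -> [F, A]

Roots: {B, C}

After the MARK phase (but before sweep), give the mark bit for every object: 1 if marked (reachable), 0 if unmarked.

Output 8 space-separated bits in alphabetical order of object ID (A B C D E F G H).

Roots: B C
Mark B: refs=null, marked=B
Mark C: refs=H null H, marked=B C
Mark H: refs=F A, marked=B C H
Mark F: refs=A null E, marked=B C F H
Mark A: refs=H, marked=A B C F H
Mark E: refs=D null E, marked=A B C E F H
Mark D: refs=null A D, marked=A B C D E F H
Unmarked (collected): G

Answer: 1 1 1 1 1 1 0 1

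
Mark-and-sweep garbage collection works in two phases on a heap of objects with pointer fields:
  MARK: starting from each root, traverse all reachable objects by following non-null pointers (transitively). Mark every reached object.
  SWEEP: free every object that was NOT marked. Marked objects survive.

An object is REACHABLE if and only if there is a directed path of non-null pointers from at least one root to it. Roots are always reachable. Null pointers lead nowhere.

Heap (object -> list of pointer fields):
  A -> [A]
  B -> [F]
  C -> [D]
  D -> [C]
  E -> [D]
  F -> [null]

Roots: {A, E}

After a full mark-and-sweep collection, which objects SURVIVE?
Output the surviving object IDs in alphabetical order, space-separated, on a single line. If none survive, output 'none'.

Roots: A E
Mark A: refs=A, marked=A
Mark E: refs=D, marked=A E
Mark D: refs=C, marked=A D E
Mark C: refs=D, marked=A C D E
Unmarked (collected): B F

Answer: A C D E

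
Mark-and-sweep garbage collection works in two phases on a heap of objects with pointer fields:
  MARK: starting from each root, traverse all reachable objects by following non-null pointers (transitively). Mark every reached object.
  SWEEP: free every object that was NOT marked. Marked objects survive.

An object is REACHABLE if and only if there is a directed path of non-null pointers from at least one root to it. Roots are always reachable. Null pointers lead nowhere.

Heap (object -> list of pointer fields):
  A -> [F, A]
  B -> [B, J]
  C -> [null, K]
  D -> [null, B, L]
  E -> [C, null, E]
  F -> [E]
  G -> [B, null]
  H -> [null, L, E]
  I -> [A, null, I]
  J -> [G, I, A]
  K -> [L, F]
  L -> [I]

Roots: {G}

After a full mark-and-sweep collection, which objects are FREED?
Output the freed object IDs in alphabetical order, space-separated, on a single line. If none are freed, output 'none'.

Roots: G
Mark G: refs=B null, marked=G
Mark B: refs=B J, marked=B G
Mark J: refs=G I A, marked=B G J
Mark I: refs=A null I, marked=B G I J
Mark A: refs=F A, marked=A B G I J
Mark F: refs=E, marked=A B F G I J
Mark E: refs=C null E, marked=A B E F G I J
Mark C: refs=null K, marked=A B C E F G I J
Mark K: refs=L F, marked=A B C E F G I J K
Mark L: refs=I, marked=A B C E F G I J K L
Unmarked (collected): D H

Answer: D H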